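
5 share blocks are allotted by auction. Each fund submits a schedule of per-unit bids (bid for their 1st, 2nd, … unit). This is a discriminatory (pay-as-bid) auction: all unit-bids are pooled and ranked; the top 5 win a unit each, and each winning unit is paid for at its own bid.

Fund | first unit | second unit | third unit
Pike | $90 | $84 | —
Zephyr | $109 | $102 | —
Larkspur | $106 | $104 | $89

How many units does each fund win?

Pooled unit-bids ranked (top 5): 109 (Zephyr-1), 106 (Larkspur-1), 104 (Larkspur-2), 102 (Zephyr-2), 90 (Pike-1)
Next rejected bid: $89 (not a price — pay-as-bid).
Allocation: Larkspur 2, Pike 1, Zephyr 2.

Larkspur 2, Pike 1, Zephyr 2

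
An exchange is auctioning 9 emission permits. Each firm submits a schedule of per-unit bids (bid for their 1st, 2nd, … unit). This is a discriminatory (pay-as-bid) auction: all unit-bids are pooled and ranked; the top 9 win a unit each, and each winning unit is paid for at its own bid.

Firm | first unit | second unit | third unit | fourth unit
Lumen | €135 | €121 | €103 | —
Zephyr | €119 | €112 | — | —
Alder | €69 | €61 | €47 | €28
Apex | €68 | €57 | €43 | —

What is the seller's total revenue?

All unit-bids, highest first — top 9: 135 (Lumen-1), 121 (Lumen-2), 119 (Zephyr-1), 112 (Zephyr-2), 103 (Lumen-3), 69 (Alder-1), 68 (Apex-1), 61 (Alder-2), 57 (Apex-2)
Next rejected bid: €47 (not a price — pay-as-bid).
Each winning unit pays its own bid.
Revenue = 135 + 121 + 119 + 112 + 103 + 69 + 68 + 61 + 57 = €845.

Total revenue: €845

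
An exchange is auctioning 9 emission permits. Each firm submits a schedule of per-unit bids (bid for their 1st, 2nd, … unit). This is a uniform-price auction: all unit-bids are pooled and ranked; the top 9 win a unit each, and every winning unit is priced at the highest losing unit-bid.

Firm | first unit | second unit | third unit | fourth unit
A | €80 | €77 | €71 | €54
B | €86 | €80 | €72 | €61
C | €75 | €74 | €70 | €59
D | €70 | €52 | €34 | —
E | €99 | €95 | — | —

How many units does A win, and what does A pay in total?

A: 2 units, pays €142

All unit-bids, highest first — top 9: 99 (E-1), 95 (E-2), 86 (B-1), 80 (A-1), 80 (B-2), 77 (A-2), 75 (C-1), 74 (C-2), 72 (B-3)
The (k+1)-th unit-bid is €71.
A wins 2 unit(s) at €71 each.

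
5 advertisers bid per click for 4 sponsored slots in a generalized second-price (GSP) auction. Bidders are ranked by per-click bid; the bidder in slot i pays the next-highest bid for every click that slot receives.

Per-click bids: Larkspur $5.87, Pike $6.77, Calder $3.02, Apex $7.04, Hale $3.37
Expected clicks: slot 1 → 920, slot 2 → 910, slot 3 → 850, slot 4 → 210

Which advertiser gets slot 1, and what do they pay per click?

Apex; $6.77 per click

Per-click bids in order: $7.04 (Apex) > $6.77 (Pike) > $5.87 (Larkspur) > $3.37 (Hale) > $3.02 (Calder)
Slot 1 goes to the first-ranked bidder, Apex, who pays the next bid down: $6.77/click.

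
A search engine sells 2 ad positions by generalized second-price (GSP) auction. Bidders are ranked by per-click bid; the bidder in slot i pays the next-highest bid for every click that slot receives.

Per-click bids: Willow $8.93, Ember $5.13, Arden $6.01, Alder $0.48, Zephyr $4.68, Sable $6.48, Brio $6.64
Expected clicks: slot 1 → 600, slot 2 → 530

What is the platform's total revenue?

Per-click bids in order: $8.93 (Willow) > $6.64 (Brio) > $6.48 (Sable) > …
Slot 1: Willow pays $6.64 × 600 = $3984.00
Slot 2: Brio pays $6.48 × 530 = $3434.40
Total = $7418.40

Total revenue: $7418.40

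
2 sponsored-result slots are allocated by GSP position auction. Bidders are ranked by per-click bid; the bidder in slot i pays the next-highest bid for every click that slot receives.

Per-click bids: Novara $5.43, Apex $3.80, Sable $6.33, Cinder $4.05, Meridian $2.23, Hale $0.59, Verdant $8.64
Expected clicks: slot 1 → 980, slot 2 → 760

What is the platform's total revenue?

Sorting advertisers: $8.64 (Verdant) > $6.33 (Sable) > $5.43 (Novara) > …
Slot 1: Verdant pays $6.33 × 980 = $6203.40
Slot 2: Sable pays $5.43 × 760 = $4126.80
Total = $10330.20

Total revenue: $10330.20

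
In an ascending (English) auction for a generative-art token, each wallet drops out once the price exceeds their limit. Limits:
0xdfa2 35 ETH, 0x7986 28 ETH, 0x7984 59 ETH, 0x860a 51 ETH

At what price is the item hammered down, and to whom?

Sorting limits: 59 (0x7984) > 51 (0x860a) > 35 (0xdfa2) > 28 (0x7986)
0x860a is the last rival to drop out, at 51 ETH; 0x7984 remains and wins at that price.

0x7984 wins at 51 ETH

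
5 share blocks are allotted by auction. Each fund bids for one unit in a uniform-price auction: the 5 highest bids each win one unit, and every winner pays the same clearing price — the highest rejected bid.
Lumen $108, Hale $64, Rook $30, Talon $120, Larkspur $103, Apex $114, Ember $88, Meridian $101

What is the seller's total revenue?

Bids ranked high→low: 120 (Talon), 114 (Apex), 108 (Lumen), 103 (Larkspur), 101 (Meridian), 88 (Ember), 64 (Hale), …
Top 5: Talon, Apex, Lumen, Larkspur, Meridian.
First losing bid is Ember's $88, which sets the uniform price.
Total revenue = 5 × $88 = $440.

Total revenue: $440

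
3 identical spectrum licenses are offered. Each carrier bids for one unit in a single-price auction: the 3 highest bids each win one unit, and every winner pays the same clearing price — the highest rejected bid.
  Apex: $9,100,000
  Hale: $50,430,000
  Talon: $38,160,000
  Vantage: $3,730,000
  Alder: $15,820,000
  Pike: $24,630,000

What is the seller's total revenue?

Sorting: 50,430,000 (Hale), 38,160,000 (Talon), 24,630,000 (Pike), 15,820,000 (Alder), 9,100,000 (Apex), …
The 3 highest are Hale, Talon, Pike.
Highest unsuccessful bid: $15,820,000 → clearing price.
Total revenue = 3 × $15,820,000 = $47,460,000.

Total revenue: $47,460,000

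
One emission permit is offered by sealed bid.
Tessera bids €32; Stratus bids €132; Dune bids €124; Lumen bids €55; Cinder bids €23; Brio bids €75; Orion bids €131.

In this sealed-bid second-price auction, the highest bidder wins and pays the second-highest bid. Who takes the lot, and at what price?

Sealed-bid second-price auction: the highest bidder wins and pays the second-highest bid.
Bids ranked: 132 (Stratus) > 131 (Orion) > 124 (Dune) > 75 (Brio) > 55 (Lumen) > 32 (Tessera) > …
Stratus wins with the highest bid; price is set by the runner-up at €131.

Stratus pays €131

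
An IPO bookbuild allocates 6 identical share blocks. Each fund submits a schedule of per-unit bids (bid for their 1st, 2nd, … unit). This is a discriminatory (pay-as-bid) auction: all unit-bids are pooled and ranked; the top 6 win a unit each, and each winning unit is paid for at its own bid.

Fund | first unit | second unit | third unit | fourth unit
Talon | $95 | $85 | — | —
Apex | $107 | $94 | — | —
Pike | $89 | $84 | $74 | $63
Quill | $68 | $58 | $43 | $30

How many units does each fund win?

Apex 2, Pike 2, Talon 2

All unit-bids, highest first — top 6: 107 (Apex-1), 95 (Talon-1), 94 (Apex-2), 89 (Pike-1), 85 (Talon-2), 84 (Pike-2)
Next rejected bid: $74 (not a price — pay-as-bid).
Allocation: Apex 2, Pike 2, Talon 2.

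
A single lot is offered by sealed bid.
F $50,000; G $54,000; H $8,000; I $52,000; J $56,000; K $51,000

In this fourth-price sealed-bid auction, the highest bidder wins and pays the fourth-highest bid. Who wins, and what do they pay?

Fourth-price sealed-bid auction: the highest bidder wins and pays the fourth-highest bid.
Sorting bids: 56,000 (J) > 54,000 (G) > 52,000 (I) > 51,000 (K) > 50,000 (F) > 8,000 (H)
J wins; payment is bid #4 in the ranking = $51,000.

J pays $51,000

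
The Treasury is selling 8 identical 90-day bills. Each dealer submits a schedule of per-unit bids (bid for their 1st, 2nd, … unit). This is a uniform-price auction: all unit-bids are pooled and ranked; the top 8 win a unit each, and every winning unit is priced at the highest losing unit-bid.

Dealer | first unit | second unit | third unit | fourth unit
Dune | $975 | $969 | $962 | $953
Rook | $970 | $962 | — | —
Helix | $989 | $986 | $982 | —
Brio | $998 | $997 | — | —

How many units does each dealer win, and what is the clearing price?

Brio 2, Dune 2, Helix 3, Rook 1; clearing price $962

Merging the schedules and taking the best 8: 998 (Brio-1), 997 (Brio-2), 989 (Helix-1), 986 (Helix-2), 982 (Helix-3), 975 (Dune-1), 970 (Rook-1), 969 (Dune-2)
First bid not allocated: $962.
Allocation: Brio 2, Dune 2, Helix 3, Rook 1.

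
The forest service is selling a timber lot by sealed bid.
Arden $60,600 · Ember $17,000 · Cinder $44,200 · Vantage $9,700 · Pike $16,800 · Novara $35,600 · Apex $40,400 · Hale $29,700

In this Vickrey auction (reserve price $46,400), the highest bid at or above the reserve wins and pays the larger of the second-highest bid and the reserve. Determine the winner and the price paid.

Bids ranked: 60,600 (Arden) > 44,200 (Cinder) > 40,400 (Apex) > 35,600 (Novara) > 29,700 (Hale) > 17,000 (Ember) > …
Arden has the top bid at or above the reserve ($60,600).
Second-highest bid $44,200 is below the reserve $46,400, so the reserve binds → payment $46,400.

Arden pays $46,400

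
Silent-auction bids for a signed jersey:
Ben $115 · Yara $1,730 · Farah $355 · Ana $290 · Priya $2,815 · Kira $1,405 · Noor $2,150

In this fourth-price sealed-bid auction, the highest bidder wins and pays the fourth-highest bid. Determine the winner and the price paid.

Bids in order: 2,815 (Priya) > 2,150 (Noor) > 1,730 (Yara) > 1,405 (Kira) > 355 (Farah) > 290 (Ana) > …
Priya is highest; pays the fourth-highest bid, $1,405.

Priya pays $1,405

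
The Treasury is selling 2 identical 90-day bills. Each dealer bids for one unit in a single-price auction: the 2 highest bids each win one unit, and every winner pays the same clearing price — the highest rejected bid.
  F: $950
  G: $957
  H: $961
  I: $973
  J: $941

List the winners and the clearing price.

Ordering the bids: 973 (I), 961 (H), 957 (G), 950 (F), …
Top 2: I, H.
First losing bid is G's $957, which sets the uniform price.

I, H; each pays $957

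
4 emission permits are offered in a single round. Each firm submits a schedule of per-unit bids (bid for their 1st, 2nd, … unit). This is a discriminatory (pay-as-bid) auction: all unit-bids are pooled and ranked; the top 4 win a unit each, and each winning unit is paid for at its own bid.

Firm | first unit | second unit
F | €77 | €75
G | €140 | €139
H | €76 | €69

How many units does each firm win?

F 1, G 2, H 1

Merging the schedules and taking the best 4: 140 (G-1), 139 (G-2), 77 (F-1), 76 (H-1)
Next rejected bid: €75 (not a price — pay-as-bid).
Allocation: F 1, G 2, H 1.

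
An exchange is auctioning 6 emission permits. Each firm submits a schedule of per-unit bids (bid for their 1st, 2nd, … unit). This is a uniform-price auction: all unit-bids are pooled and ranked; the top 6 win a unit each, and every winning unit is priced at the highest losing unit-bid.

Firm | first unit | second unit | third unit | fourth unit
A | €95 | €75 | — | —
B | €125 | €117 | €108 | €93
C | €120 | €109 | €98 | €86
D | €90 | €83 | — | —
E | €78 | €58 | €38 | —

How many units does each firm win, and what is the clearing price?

B 3, C 3; clearing price €95

Merging the schedules and taking the best 6: 125 (B-1), 120 (C-1), 117 (B-2), 109 (C-2), 108 (B-3), 98 (C-3)
First bid not allocated: €95.
Allocation: B 3, C 3.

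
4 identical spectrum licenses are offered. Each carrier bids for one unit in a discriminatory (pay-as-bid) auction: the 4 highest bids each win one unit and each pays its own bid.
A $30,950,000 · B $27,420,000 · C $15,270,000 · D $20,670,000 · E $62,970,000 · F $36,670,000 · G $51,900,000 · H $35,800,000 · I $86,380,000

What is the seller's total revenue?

Total revenue: $237,920,000

Sorting: 86,380,000 (I), 62,970,000 (E), 51,900,000 (G), 36,670,000 (F), 35,800,000 (H), 30,950,000 (A), …
Winners (4 units): I, E, G, F.
Total revenue = 86,380,000 + 62,970,000 + 51,900,000 + 36,670,000 = $237,920,000.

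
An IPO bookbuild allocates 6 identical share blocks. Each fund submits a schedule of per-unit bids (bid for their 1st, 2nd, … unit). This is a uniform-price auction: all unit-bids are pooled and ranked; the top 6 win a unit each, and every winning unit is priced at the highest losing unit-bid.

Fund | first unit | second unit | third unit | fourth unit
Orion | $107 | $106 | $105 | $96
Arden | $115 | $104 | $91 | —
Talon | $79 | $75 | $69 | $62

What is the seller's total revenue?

Merging the schedules and taking the best 6: 115 (Arden-1), 107 (Orion-1), 106 (Orion-2), 105 (Orion-3), 104 (Arden-2), 96 (Orion-4)
Highest rejected unit-bid = $91.
Allocation: Arden 2, Orion 4. Every unit priced at $91.
Revenue = 6 × 91 = $546.

Total revenue: $546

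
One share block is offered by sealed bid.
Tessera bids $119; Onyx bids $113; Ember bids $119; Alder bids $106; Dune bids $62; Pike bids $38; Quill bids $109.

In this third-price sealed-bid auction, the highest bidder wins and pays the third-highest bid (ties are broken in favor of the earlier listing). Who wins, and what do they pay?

Tessera pays $113

Third-price sealed-bid auction: the highest bidder wins and pays the third-highest bid.
Sorting bids: 119 (Tessera) > 119 (Ember) > 113 (Onyx) > 109 (Quill) > 106 (Alder) > 62 (Dune) > …
Tie at $119 → Tessera wins by tie-break.
Tessera is highest; pays the third-highest bid, $113.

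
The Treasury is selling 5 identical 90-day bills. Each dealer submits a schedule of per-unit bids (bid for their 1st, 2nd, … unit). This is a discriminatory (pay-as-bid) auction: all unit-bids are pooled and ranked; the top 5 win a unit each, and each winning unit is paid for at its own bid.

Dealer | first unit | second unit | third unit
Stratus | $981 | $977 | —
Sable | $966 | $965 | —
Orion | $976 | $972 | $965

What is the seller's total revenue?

Total revenue: $4,872

All unit-bids, highest first — top 5: 981 (Stratus-1), 977 (Stratus-2), 976 (Orion-1), 972 (Orion-2), 966 (Sable-1)
Next rejected bid: $965 (not a price — pay-as-bid).
Each winning unit pays its own bid.
Revenue = 981 + 977 + 976 + 972 + 966 = $4,872.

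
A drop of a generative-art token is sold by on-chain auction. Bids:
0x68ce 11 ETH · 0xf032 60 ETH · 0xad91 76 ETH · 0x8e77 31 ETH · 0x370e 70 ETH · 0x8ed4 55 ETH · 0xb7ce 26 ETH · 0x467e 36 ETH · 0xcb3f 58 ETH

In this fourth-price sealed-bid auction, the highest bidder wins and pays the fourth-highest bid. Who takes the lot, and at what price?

Bids in order: 76 (0xad91) > 70 (0x370e) > 60 (0xf032) > 58 (0xcb3f) > 55 (0x8ed4) > 36 (0x467e) > …
0xad91 wins; payment is bid #4 in the ranking = 58 ETH.

0xad91 pays 58 ETH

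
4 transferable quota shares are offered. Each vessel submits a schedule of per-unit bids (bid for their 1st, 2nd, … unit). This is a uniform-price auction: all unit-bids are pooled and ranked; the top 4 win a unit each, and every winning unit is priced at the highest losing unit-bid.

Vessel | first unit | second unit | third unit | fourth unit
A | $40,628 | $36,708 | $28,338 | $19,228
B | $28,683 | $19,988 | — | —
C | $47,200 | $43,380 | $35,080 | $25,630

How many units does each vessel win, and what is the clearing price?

A 2, C 2; clearing price $35,080

All unit-bids, highest first — top 4: 47,200 (C-1), 43,380 (C-2), 40,628 (A-1), 36,708 (A-2)
First bid not allocated: $35,080.
Allocation: A 2, C 2.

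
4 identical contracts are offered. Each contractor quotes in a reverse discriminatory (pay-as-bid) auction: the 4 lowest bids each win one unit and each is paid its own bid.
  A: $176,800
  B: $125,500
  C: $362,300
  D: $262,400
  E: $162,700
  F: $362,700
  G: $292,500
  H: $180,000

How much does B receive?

Bids ranked low→high: 125,500 (B), 162,700 (E), 176,800 (A), 180,000 (H), 262,400 (D), 292,500 (G), …
Winners (4 units): B, E, A, H.
B wins → own bid $125,500.

B is paid $125,500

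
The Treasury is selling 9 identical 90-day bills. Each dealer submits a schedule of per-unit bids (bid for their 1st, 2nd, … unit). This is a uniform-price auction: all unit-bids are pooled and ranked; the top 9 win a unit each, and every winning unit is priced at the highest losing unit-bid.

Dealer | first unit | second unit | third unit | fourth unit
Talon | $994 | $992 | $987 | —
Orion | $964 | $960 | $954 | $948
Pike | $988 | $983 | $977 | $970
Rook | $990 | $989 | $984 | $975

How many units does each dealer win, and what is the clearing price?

Pike 3, Rook 3, Talon 3; clearing price $975

All unit-bids, highest first — top 9: 994 (Talon-1), 992 (Talon-2), 990 (Rook-1), 989 (Rook-2), 988 (Pike-1), 987 (Talon-3), 984 (Rook-3), 983 (Pike-2), 977 (Pike-3)
First bid not allocated: $975.
Allocation: Pike 3, Rook 3, Talon 3.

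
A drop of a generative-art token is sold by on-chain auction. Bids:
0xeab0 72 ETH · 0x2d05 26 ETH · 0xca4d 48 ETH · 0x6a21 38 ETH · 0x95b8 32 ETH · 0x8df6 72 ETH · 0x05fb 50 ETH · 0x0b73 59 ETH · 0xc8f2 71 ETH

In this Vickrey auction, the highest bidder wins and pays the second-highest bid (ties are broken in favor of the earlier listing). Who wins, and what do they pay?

Bids ranked: 72 (0xeab0) > 72 (0x8df6) > 71 (0xc8f2) > 59 (0x0b73) > 50 (0x05fb) > 48 (0xca4d) > …
0xeab0 and 0x8df6 tie at 72 ETH; tie-break gives it to 0xeab0.
0xeab0 is highest; pays the second-highest bid, 72 ETH.

0xeab0 pays 72 ETH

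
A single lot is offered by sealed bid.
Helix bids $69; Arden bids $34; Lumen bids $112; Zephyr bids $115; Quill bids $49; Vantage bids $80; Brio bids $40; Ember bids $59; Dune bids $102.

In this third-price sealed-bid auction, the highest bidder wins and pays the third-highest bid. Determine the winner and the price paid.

Zephyr pays $102

Third-price sealed-bid auction: the highest bidder wins and pays the third-highest bid.
Sorting bids: 115 (Zephyr) > 112 (Lumen) > 102 (Dune) > 80 (Vantage) > 69 (Helix) > 59 (Ember) > …
Zephyr wins; payment is bid #3 in the ranking = $102.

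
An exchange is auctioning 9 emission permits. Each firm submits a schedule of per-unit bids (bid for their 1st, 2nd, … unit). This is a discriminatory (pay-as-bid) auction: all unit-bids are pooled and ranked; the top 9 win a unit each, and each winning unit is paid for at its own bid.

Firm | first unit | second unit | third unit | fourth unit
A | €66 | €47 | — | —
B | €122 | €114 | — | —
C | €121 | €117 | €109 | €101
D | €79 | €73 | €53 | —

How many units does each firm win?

A 1, B 2, C 4, D 2

Pooled unit-bids ranked (top 9): 122 (B-1), 121 (C-1), 117 (C-2), 114 (B-2), 109 (C-3), 101 (C-4), 79 (D-1), 73 (D-2), 66 (A-1)
Next rejected bid: €53 (not a price — pay-as-bid).
Allocation: A 1, B 2, C 4, D 2.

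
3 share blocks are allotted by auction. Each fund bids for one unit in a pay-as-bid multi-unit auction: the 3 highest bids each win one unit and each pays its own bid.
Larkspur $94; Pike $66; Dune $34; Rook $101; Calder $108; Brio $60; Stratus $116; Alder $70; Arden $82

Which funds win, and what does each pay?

Bids ranked high→low: 116 (Stratus), 108 (Calder), 101 (Rook), 94 (Larkspur), 82 (Arden), …
The 3 highest are Stratus, Calder, Rook.
Each winner pays its own bid: Stratus $116, Calder $108, Rook $101.

Stratus $116, Calder $108, Rook $101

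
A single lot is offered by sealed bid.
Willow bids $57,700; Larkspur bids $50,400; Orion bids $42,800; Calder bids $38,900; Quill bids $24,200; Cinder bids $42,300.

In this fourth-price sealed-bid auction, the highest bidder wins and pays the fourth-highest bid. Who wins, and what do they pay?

Willow pays $42,300

Bids ranked: 57,700 (Willow) > 50,400 (Larkspur) > 42,800 (Orion) > 42,300 (Cinder) > 38,900 (Calder) > 24,200 (Quill)
Willow wins; payment is bid #4 in the ranking = $42,300.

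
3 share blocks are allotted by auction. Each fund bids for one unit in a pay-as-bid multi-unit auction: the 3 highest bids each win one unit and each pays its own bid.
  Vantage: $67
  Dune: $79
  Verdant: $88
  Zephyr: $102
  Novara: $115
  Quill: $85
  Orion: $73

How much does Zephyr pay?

Zephyr pays $102

Bids ranked high→low: 115 (Novara), 102 (Zephyr), 88 (Verdant), 85 (Quill), 79 (Dune), …
Top 3: Novara, Zephyr, Verdant.
Zephyr wins → own bid $102.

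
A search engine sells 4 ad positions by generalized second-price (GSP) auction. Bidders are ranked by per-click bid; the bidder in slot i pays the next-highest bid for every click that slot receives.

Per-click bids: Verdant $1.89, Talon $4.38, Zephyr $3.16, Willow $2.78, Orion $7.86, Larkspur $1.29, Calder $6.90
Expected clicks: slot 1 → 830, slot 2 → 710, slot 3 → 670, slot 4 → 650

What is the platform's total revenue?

Total revenue: $12761.00

Per-click bids in order: $7.86 (Orion) > $6.90 (Calder) > $4.38 (Talon) > $3.16 (Zephyr) > $2.78 (Willow) > …
Slot 1: Orion pays $6.90 × 830 = $5727.00
Slot 2: Calder pays $4.38 × 710 = $3109.80
Slot 3: Talon pays $3.16 × 670 = $2117.20
Slot 4: Zephyr pays $2.78 × 650 = $1807.00
Total = $12761.00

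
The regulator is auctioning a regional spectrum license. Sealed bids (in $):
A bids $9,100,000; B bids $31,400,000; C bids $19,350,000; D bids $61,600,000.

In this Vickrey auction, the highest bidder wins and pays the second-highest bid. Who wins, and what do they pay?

D pays $31,400,000

Sorting bids: 61,600,000 (D) > 31,400,000 (B) > 19,350,000 (C) > 9,100,000 (A)
Second-price: D pays B's bid of $31,400,000.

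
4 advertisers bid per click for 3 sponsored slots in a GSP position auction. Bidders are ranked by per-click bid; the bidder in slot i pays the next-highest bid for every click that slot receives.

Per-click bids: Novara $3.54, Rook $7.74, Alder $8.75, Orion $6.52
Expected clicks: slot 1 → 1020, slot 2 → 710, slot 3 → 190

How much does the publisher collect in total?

Ranked by bid: $8.75 (Alder) > $7.74 (Rook) > $6.52 (Orion) > $3.54 (Novara)
Slot 1: Alder pays $7.74 × 1020 = $7894.80
Slot 2: Rook pays $6.52 × 710 = $4629.20
Slot 3: Orion pays $3.54 × 190 = $672.60
Total = $13196.60

Total revenue: $13196.60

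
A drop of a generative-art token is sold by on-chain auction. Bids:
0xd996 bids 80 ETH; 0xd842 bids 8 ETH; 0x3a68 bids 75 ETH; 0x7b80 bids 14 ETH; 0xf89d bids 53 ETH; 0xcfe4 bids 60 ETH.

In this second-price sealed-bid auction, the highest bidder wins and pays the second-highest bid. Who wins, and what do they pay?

Bids ranked: 80 (0xd996) > 75 (0x3a68) > 60 (0xcfe4) > 53 (0xf89d) > 14 (0x7b80) > 8 (0xd842)
0xd996 is highest; pays the second-highest bid, 75 ETH.

0xd996 pays 75 ETH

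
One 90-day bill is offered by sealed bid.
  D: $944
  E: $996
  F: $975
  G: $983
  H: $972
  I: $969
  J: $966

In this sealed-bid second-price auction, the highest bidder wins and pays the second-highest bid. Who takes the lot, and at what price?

Sorting bids: 996 (E) > 983 (G) > 975 (F) > 972 (H) > 969 (I) > 966 (J) > …
Second-price: E pays G's bid of $983.

E pays $983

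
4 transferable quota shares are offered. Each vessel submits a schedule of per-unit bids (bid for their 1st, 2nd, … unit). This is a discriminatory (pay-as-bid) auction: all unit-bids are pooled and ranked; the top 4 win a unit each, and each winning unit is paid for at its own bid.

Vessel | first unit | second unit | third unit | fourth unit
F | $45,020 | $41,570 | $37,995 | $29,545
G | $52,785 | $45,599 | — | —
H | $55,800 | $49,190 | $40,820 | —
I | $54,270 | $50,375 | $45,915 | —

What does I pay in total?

I pays $104,645

Pooled unit-bids ranked (top 4): 55,800 (H-1), 54,270 (I-1), 52,785 (G-1), 50,375 (I-2)
Next rejected bid: $49,190 (not a price — pay-as-bid).
I's winning unit-bids: 54,270 + 50,375 = $104,645.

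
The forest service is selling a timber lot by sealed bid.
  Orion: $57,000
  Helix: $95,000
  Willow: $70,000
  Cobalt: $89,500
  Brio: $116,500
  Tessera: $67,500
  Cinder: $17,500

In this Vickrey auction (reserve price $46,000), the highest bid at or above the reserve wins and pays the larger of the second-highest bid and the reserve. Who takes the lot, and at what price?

Sorting bids: 116,500 (Brio) > 95,000 (Helix) > 89,500 (Cobalt) > 70,000 (Willow) > 67,500 (Tessera) > 57,000 (Orion) > …
Brio has the top bid at or above the reserve ($116,500).
max(second-highest $95,000, reserve $46,000) = $95,000; the reserve does not bind.

Brio pays $95,000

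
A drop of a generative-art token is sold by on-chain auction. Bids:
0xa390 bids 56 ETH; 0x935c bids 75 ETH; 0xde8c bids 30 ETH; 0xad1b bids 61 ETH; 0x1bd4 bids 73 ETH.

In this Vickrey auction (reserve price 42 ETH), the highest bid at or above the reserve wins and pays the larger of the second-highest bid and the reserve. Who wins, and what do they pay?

0x935c pays 73 ETH

Bids in order: 75 (0x935c) > 73 (0x1bd4) > 61 (0xad1b) > 56 (0xa390) > 30 (0xde8c)
Highest eligible bid: 0x935c at 75 ETH.
Second-highest bid 73 ETH exceeds the reserve 42 ETH → payment 73 ETH.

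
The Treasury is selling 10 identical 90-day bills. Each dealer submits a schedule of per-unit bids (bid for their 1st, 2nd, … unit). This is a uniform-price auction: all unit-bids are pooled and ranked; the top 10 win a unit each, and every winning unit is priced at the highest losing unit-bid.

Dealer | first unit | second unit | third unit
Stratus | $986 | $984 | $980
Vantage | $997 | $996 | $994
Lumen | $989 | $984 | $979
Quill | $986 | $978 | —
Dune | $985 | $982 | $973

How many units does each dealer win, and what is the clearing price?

Pooled unit-bids ranked (top 10): 997 (Vantage-1), 996 (Vantage-2), 994 (Vantage-3), 989 (Lumen-1), 986 (Stratus-1), 986 (Quill-1), 985 (Dune-1), 984 (Stratus-2), 984 (Lumen-2), 982 (Dune-2)
Highest rejected unit-bid = $980.
Allocation: Dune 2, Lumen 2, Quill 1, Stratus 2, Vantage 3.

Dune 2, Lumen 2, Quill 1, Stratus 2, Vantage 3; clearing price $980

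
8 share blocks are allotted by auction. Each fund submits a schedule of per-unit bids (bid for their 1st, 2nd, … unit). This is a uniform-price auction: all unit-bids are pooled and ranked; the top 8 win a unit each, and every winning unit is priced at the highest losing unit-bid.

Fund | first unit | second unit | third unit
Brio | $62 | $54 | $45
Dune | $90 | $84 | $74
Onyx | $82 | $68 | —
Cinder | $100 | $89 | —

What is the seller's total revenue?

Total revenue: $432

Pooled unit-bids ranked (top 8): 100 (Cinder-1), 90 (Dune-1), 89 (Cinder-2), 84 (Dune-2), 82 (Onyx-1), 74 (Dune-3), 68 (Onyx-2), 62 (Brio-1)
First bid not allocated: $54.
Allocation: Brio 1, Cinder 2, Dune 3, Onyx 2. Every unit priced at $54.
Revenue = 8 × 54 = $432.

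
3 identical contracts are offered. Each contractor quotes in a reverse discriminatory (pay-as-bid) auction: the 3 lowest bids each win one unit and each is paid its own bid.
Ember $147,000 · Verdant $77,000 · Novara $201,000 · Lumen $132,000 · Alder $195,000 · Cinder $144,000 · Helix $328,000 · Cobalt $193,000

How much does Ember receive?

Ember is paid $0

Sorting: 77,000 (Verdant), 132,000 (Lumen), 144,000 (Cinder), 147,000 (Ember), 193,000 (Cobalt), …
Winners (3 units): Verdant, Lumen, Cinder.
Ember does not win → $0.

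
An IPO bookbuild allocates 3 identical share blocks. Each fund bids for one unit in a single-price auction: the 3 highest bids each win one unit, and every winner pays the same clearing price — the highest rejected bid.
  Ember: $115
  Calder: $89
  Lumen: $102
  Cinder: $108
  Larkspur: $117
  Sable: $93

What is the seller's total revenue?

Sorting: 117 (Larkspur), 115 (Ember), 108 (Cinder), 102 (Lumen), 93 (Sable), …
The 3 highest are Larkspur, Ember, Cinder.
Clearing price = highest rejected bid = $102.
Total revenue = 3 × $102 = $306.

Total revenue: $306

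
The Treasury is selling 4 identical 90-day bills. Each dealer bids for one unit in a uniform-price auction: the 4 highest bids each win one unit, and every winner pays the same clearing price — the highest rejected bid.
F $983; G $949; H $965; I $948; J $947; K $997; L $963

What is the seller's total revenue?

Sorting: 997 (K), 983 (F), 965 (H), 963 (L), 949 (G), 948 (I), …
Winners (4 units): K, F, H, L.
First losing bid is G's $949, which sets the uniform price.
Total revenue = 4 × $949 = $3,796.

Total revenue: $3,796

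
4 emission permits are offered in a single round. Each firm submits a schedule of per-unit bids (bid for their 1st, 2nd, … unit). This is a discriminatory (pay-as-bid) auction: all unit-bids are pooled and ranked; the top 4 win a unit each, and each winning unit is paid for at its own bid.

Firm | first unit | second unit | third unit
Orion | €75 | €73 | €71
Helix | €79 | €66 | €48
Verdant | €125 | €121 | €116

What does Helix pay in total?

Helix pays €79

Pooled unit-bids ranked (top 4): 125 (Verdant-1), 121 (Verdant-2), 116 (Verdant-3), 79 (Helix-1)
Next rejected bid: €75 (not a price — pay-as-bid).
Helix's winning unit-bids: 79 = €79.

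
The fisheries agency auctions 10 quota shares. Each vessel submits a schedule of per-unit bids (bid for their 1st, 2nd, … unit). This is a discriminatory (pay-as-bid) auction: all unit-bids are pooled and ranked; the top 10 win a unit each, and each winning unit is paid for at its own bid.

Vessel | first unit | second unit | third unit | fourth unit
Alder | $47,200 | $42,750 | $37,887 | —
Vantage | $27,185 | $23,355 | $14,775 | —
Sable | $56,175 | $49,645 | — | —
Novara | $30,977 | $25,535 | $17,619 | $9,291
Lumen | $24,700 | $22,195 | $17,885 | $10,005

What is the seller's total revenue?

Merging the schedules and taking the best 10: 56,175 (Sable-1), 49,645 (Sable-2), 47,200 (Alder-1), 42,750 (Alder-2), 37,887 (Alder-3), 30,977 (Novara-1), 27,185 (Vantage-1), 25,535 (Novara-2), 24,700 (Lumen-1), 23,355 (Vantage-2)
Next rejected bid: $22,195 (not a price — pay-as-bid).
Each winning unit pays its own bid.
Revenue = 56,175 + 49,645 + 47,200 + 42,750 + 37,887 + 30,977 + 27,185 + 25,535 + 24,700 + 23,355 = $365,409.

Total revenue: $365,409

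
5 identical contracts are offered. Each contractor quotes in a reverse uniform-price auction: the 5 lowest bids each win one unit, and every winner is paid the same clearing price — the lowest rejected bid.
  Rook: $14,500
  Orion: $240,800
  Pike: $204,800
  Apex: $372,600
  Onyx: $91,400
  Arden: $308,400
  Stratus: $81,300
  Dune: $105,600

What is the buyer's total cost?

Total cost: $1,204,000

Sorting: 14,500 (Rook), 81,300 (Stratus), 91,400 (Onyx), 105,600 (Dune), 204,800 (Pike), 240,800 (Orion), 308,400 (Arden), …
Winners (5 units): Rook, Stratus, Onyx, Dune, Pike.
Clearing price = lowest rejected bid = $240,800.
Total cost = 5 × $240,800 = $1,204,000.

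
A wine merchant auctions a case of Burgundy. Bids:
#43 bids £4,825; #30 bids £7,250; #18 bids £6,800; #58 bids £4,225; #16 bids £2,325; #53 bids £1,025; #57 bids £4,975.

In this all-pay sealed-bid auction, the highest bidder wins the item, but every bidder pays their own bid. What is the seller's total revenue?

Rule: the highest bidder wins the item, but every bidder pays their own bid.
Bids ranked: 7,250 (#30) > 6,800 (#18) > 4,975 (#57) > 4,825 (#43) > 4,225 (#58) > 2,325 (#16) > …
#30 wins with the top bid; all bids are sunk regardless.
Every bidder forfeits their bid regardless of winning.
Revenue = 4,825 + 7,250 + 6,800 + 4,225 + 2,325 + 1,025 + 4,975 = £31,425.

Total revenue: £31,425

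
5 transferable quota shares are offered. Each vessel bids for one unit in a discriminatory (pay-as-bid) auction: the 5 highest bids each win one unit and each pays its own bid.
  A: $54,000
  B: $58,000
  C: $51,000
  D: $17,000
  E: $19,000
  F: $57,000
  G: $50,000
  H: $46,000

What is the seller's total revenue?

Total revenue: $270,000

Bids ranked high→low: 58,000 (B), 57,000 (F), 54,000 (A), 51,000 (C), 50,000 (G), 46,000 (H), 19,000 (E), …
Winners (5 units): B, F, A, C, G.
Total revenue = 58,000 + 57,000 + 54,000 + 51,000 + 50,000 = $270,000.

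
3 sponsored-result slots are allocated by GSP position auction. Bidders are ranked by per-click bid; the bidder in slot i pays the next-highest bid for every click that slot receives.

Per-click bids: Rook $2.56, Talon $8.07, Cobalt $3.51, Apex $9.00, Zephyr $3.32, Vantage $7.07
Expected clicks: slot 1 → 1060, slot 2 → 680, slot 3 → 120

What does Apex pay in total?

Ranked by bid: $9.00 (Apex) > $8.07 (Talon) > $7.07 (Vantage) > $3.51 (Cobalt) > …
Apex holds slot 1 → pays next bid $8.07 × 1060 clicks = $8554.20.

Apex pays $8554.20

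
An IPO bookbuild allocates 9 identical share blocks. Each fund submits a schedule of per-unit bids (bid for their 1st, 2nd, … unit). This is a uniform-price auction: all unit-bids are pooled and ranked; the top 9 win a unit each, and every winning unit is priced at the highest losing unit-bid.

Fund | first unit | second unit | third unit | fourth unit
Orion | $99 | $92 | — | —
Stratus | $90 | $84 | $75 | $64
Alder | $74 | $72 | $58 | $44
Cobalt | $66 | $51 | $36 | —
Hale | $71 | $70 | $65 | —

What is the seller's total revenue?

Pooled unit-bids ranked (top 9): 99 (Orion-1), 92 (Orion-2), 90 (Stratus-1), 84 (Stratus-2), 75 (Stratus-3), 74 (Alder-1), 72 (Alder-2), 71 (Hale-1), 70 (Hale-2)
Highest rejected unit-bid = $66.
Allocation: Alder 2, Hale 2, Orion 2, Stratus 3. Every unit priced at $66.
Revenue = 9 × 66 = $594.

Total revenue: $594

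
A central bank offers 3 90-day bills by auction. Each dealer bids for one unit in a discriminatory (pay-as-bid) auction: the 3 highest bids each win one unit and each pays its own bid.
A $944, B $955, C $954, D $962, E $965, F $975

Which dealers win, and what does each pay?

Bids ranked high→low: 975 (F), 965 (E), 962 (D), 955 (B), 954 (C), …
Winners (3 units): F, E, D.
Each winner pays its own bid: F $975, E $965, D $962.

F $975, E $965, D $962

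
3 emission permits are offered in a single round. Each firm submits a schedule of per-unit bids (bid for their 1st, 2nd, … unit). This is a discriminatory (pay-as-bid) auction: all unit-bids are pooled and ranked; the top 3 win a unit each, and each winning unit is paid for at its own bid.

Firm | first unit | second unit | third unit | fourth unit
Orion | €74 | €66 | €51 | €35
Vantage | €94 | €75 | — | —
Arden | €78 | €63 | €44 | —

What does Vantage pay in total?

Vantage pays €169

All unit-bids, highest first — top 3: 94 (Vantage-1), 78 (Arden-1), 75 (Vantage-2)
Next rejected bid: €74 (not a price — pay-as-bid).
Vantage's winning unit-bids: 94 + 75 = €169.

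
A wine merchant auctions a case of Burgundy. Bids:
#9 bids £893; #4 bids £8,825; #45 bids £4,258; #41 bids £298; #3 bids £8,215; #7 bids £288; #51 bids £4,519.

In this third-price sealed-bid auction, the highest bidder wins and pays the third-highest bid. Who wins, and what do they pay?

#4 pays £4,519

Third-price sealed-bid auction: the highest bidder wins and pays the third-highest bid.
Bids in order: 8,825 (#4) > 8,215 (#3) > 4,519 (#51) > 4,258 (#45) > 893 (#9) > 298 (#41) > …
#4 wins; payment is bid #3 in the ranking = £4,519.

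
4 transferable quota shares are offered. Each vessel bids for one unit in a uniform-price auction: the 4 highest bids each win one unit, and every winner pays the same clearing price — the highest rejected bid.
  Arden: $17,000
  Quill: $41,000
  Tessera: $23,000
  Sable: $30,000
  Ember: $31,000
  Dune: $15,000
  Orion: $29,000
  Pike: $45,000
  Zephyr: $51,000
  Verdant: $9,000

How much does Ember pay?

Ordering the bids: 51,000 (Zephyr), 45,000 (Pike), 41,000 (Quill), 31,000 (Ember), 30,000 (Sable), 29,000 (Orion), …
Winners (4 units): Zephyr, Pike, Quill, Ember.
Clearing price = highest rejected bid = $30,000.
Ember wins → pays $30,000.

Ember pays $30,000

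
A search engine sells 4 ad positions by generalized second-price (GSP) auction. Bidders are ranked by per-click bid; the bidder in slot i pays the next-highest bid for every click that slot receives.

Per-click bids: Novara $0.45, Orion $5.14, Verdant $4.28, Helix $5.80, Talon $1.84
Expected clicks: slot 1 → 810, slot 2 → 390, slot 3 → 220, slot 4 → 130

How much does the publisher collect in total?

Total revenue: $6295.90

Ranked by bid: $5.80 (Helix) > $5.14 (Orion) > $4.28 (Verdant) > $1.84 (Talon) > $0.45 (Novara)
Slot 1: Helix pays $5.14 × 810 = $4163.40
Slot 2: Orion pays $4.28 × 390 = $1669.20
Slot 3: Verdant pays $1.84 × 220 = $404.80
Slot 4: Talon pays $0.45 × 130 = $58.50
Total = $6295.90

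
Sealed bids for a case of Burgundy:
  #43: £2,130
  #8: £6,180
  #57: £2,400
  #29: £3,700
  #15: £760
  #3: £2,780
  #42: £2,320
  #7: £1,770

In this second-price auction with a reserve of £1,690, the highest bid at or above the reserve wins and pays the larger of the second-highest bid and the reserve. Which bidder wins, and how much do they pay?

#8 pays £3,700

Sorting bids: 6,180 (#8) > 3,700 (#29) > 2,780 (#3) > 2,400 (#57) > 2,320 (#42) > 2,130 (#43) > …
#8 has the top bid at or above the reserve (£6,180).
max(second-highest £3,700, reserve £1,690) = £3,700; the reserve does not bind.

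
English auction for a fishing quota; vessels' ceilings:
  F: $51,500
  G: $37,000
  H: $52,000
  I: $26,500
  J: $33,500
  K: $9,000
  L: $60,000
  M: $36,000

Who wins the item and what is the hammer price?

Rule: the price rises until one bidder remains; the winner pays the price at which the last rival dropped out.
Sorting limits: 60,000 (L) > 52,000 (H) > 51,500 (F) > 37,000 (G) > 36,000 (M) > 33,500 (J) > …
H is the last rival to drop out, at $52,000; L remains and wins at that price.

L wins at $52,000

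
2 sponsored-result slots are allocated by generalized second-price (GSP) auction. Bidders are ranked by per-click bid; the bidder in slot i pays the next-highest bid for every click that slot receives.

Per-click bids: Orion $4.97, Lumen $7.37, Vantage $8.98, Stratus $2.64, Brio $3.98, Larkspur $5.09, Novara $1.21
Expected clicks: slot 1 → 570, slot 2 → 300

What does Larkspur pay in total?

Larkspur pays $0.00

Ranked by bid: $8.98 (Vantage) > $7.37 (Lumen) > $5.09 (Larkspur) > …
Larkspur ranks below slot 2 → no slot, pays nothing.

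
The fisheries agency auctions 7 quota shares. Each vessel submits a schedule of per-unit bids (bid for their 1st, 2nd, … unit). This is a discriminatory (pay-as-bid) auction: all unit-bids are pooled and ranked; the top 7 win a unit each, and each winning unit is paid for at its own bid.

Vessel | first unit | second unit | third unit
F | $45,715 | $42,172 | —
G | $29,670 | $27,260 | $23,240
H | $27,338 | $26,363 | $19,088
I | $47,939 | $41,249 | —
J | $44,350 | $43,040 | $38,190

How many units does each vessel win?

Merging the schedules and taking the best 7: 47,939 (I-1), 45,715 (F-1), 44,350 (J-1), 43,040 (J-2), 42,172 (F-2), 41,249 (I-2), 38,190 (J-3)
Next rejected bid: $29,670 (not a price — pay-as-bid).
Allocation: F 2, I 2, J 3.

F 2, I 2, J 3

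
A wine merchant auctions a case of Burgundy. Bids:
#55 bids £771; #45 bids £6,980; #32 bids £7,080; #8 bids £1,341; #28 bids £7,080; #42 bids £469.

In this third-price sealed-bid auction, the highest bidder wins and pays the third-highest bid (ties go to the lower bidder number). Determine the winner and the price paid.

Bids ranked: 7,080 (#28) > 7,080 (#32) > 6,980 (#45) > 1,341 (#8) > 771 (#55) > 469 (#42)
Tie at £7,080 → #28 wins by tie-break.
#28 wins; payment is bid #3 in the ranking = £6,980.

#28 pays £6,980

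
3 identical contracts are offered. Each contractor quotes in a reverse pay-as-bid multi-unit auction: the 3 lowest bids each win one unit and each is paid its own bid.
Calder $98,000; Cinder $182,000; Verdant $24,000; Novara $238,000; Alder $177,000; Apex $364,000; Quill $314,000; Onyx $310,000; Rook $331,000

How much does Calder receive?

Calder is paid $98,000

Bids ranked low→high: 24,000 (Verdant), 98,000 (Calder), 177,000 (Alder), 182,000 (Cinder), 238,000 (Novara), …
Lowest 3: Verdant, Calder, Alder.
Calder wins → own bid $98,000.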